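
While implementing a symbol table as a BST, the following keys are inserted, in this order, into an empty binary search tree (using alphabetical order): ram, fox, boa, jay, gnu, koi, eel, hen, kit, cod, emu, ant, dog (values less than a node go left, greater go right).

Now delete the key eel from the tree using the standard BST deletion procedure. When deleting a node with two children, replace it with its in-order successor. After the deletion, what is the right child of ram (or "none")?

none

Insert ram: tree is empty, so ram becomes the root.
Insert fox: fox < ram → go left. Place as left child of ram.
Insert boa: boa < ram → go left; boa < fox → go left. Place as left child of fox.
Insert jay: jay < ram → go left; jay > fox → go right. Place as right child of fox.
Insert gnu: gnu < ram → go left; gnu > fox → go right; gnu < jay → go left. Place as left child of jay.
Insert koi: koi < ram → go left; koi > fox → go right; koi > jay → go right. Place as right child of jay.
Insert eel: eel < ram → go left; eel < fox → go left; eel > boa → go right. Place as right child of boa.
Insert hen: hen < ram → go left; hen > fox → go right; hen < jay → go left; hen > gnu → go right. Place as right child of gnu.
Insert kit: kit < ram → go left; kit > fox → go right; kit > jay → go right; kit < koi → go left. Place as left child of koi.
Insert cod: cod < ram → go left; cod < fox → go left; cod > boa → go right; cod < eel → go left. Place as left child of eel.
Insert emu: emu < ram → go left; emu < fox → go left; emu > boa → go right; emu > eel → go right. Place as right child of eel.
Insert ant: ant < ram → go left; ant < fox → go left; ant < boa → go left. Place as left child of boa.
Insert dog: dog < ram → go left; dog < fox → go left; dog > boa → go right; dog < eel → go left; dog > cod → go right. Place as right child of cod.

Delete eel (two children — replace with in-order successor).
After deletion, ram's right child: none.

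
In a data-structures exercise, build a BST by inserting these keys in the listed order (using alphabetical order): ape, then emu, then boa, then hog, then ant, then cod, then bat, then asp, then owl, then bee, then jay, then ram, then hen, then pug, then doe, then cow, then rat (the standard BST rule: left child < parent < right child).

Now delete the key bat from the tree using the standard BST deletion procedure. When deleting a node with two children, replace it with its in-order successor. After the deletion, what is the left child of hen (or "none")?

none

Resulting structure (node: left, right):
  ape: L=ant, R=emu
  emu: L=boa, R=hog
  boa: L=bat, R=cod
  hog: L=hen, R=owl
  ant: L=–, R=–
  cod: L=–, R=doe
  bat: L=asp, R=bee
  asp: L=–, R=–
  owl: L=jay, R=ram
  bee: L=–, R=–
  jay: L=–, R=–
  ram: L=pug, R=rat
  hen: L=–, R=–
  pug: L=–, R=–
  doe: L=cow, R=–
  cow: L=–, R=–
  rat: L=–, R=–

Delete bat (two children — replace with in-order successor).
After deletion, hen's left child: none.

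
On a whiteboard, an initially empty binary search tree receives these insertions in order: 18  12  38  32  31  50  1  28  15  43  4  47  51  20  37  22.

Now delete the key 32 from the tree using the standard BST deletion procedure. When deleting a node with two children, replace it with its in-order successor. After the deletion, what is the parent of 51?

Resulting structure (node: left, right):
  18: L=12, R=38
  12: L=1, R=15
  38: L=32, R=50
  32: L=31, R=37
  31: L=28, R=–
  50: L=43, R=51
  1: L=–, R=4
  28: L=20, R=–
  15: L=–, R=–
  43: L=–, R=47
  4: L=–, R=–
  47: L=–, R=–
  51: L=–, R=–
  20: L=–, R=22
  37: L=–, R=–
  22: L=–, R=–

Delete 32 (two children — replace with in-order successor).
After deletion, 51's parent is 50.

50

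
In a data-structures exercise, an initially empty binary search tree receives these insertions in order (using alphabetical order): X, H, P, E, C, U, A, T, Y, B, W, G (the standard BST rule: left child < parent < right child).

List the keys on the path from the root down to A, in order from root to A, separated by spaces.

X H E C A

Resulting structure (node: left, right):
  X: L=H, R=Y
  H: L=E, R=P
  P: L=–, R=U
  E: L=C, R=G
  C: L=A, R=–
  U: L=T, R=W
  A: L=–, R=B
  T: L=–, R=–
  Y: L=–, R=–
  B: L=–, R=–
  W: L=–, R=–
  G: L=–, R=–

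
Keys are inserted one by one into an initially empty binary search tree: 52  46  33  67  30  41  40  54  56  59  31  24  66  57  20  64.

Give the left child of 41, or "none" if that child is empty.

40

52: root
46: left child of 52 (depth 1)
33: left child of 46 (depth 2)
67: right child of 52 (depth 1)
30: left child of 33 (depth 3)
41: right child of 33 (depth 3)
40: left child of 41 (depth 4)
54: left child of 67 (depth 2)
56: right child of 54 (depth 3)
59: right child of 56 (depth 4)
31: right child of 30 (depth 4)
24: left child of 30 (depth 4)
66: right child of 59 (depth 5)
57: left child of 59 (depth 5)
20: left child of 24 (depth 5)
64: left child of 66 (depth 6)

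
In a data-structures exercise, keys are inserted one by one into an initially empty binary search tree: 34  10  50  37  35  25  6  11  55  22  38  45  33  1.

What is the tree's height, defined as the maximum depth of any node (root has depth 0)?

4

34: root
10: left child of 34 (depth 1)
50: right child of 34 (depth 1)
37: left child of 50 (depth 2)
35: left child of 37 (depth 3)
25: right child of 10 (depth 2)
6: left child of 10 (depth 2)
11: left child of 25 (depth 3)
55: right child of 50 (depth 2)
22: right child of 11 (depth 4)
38: right child of 37 (depth 3)
45: right child of 38 (depth 4)
33: right child of 25 (depth 3)
1: left child of 6 (depth 3)

The deepest node is 22 at depth 4.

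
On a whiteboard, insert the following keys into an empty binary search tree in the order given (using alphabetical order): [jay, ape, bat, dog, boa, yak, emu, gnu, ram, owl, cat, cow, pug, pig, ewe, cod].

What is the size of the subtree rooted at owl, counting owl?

3

jay: root
ape: left child of jay (depth 1)
bat: right child of ape (depth 2)
dog: right child of bat (depth 3)
boa: left child of dog (depth 4)
yak: right child of jay (depth 1)
emu: right child of dog (depth 4)
gnu: right child of emu (depth 5)
ram: left child of yak (depth 2)
owl: left child of ram (depth 3)
cat: right child of boa (depth 5)
cow: right child of cat (depth 6)
pug: right child of owl (depth 4)
pig: left child of pug (depth 5)
ewe: left child of gnu (depth 6)
cod: left child of cow (depth 7)

Subtree rooted at owl contains: owl, pug, pig — 3 nodes.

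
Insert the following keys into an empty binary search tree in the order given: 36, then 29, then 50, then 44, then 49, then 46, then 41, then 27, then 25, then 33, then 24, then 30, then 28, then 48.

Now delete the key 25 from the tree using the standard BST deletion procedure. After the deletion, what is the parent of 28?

36: root
29: left child of 36 (depth 1)
50: right child of 36 (depth 1)
44: left child of 50 (depth 2)
49: right child of 44 (depth 3)
46: left child of 49 (depth 4)
41: left child of 44 (depth 3)
27: left child of 29 (depth 2)
25: left child of 27 (depth 3)
33: right child of 29 (depth 2)
24: left child of 25 (depth 4)
30: left child of 33 (depth 3)
28: right child of 27 (depth 3)
48: right child of 46 (depth 5)

Delete 25 (at most one child — splice it out).
After deletion, 28's parent is 27.

27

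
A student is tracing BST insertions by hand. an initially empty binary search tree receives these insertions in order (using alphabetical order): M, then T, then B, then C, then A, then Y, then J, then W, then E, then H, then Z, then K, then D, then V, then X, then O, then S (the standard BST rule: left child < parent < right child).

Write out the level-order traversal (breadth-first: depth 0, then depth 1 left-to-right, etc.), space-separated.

M B T A C O Y J S W Z E K V X D H

Insert M: tree is empty, so M becomes the root.
Insert T: T > M → go right. Place as right child of M.
Insert B: B < M → go left. Place as left child of M.
Insert C: C < M → go left; C > B → go right. Place as right child of B.
Insert A: A < M → go left; A < B → go left. Place as left child of B.
Insert Y: Y > M → go right; Y > T → go right. Place as right child of T.
Insert J: J < M → go left; J > B → go right; J > C → go right. Place as right child of C.
Insert W: W > M → go right; W > T → go right; W < Y → go left. Place as left child of Y.
Insert E: E < M → go left; E > B → go right; E > C → go right; E < J → go left. Place as left child of J.
Insert H: H < M → go left; H > B → go right; H > C → go right; H < J → go left; H > E → go right. Place as right child of E.
Insert Z: Z > M → go right; Z > T → go right; Z > Y → go right. Place as right child of Y.
Insert K: K < M → go left; K > B → go right; K > C → go right; K > J → go right. Place as right child of J.
Insert D: D < M → go left; D > B → go right; D > C → go right; D < J → go left; D < E → go left. Place as left child of E.
Insert V: V > M → go right; V > T → go right; V < Y → go left; V < W → go left. Place as left child of W.
Insert X: X > M → go right; X > T → go right; X < Y → go left; X > W → go right. Place as right child of W.
Insert O: O > M → go right; O < T → go left. Place as left child of T.
Insert S: S > M → go right; S < T → go left; S > O → go right. Place as right child of O.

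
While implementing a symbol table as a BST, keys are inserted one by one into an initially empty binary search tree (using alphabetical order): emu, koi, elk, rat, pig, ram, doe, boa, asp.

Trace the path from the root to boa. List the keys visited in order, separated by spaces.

emu elk doe boa

emu: root
koi: right child of emu (depth 1)
elk: left child of emu (depth 1)
rat: right child of koi (depth 2)
pig: left child of rat (depth 3)
ram: right child of pig (depth 4)
doe: left child of elk (depth 2)
boa: left child of doe (depth 3)
asp: left child of boa (depth 4)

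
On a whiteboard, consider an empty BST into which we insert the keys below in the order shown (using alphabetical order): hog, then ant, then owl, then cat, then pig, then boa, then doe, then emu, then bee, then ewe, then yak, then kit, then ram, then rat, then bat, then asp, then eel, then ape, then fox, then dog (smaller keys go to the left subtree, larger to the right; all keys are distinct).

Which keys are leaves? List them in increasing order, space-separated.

ape dog fox kit rat

Resulting structure (node: left, right):
  hog: L=ant, R=owl
  ant: L=–, R=cat
  owl: L=kit, R=pig
  cat: L=boa, R=doe
  pig: L=–, R=yak
  boa: L=bee, R=–
  doe: L=–, R=emu
  emu: L=eel, R=ewe
  bee: L=bat, R=–
  ewe: L=–, R=fox
  yak: L=ram, R=–
  kit: L=–, R=–
  ram: L=–, R=rat
  rat: L=–, R=–
  bat: L=asp, R=–
  asp: L=ape, R=–
  eel: L=dog, R=–
  ape: L=–, R=–
  fox: L=–, R=–
  dog: L=–, R=–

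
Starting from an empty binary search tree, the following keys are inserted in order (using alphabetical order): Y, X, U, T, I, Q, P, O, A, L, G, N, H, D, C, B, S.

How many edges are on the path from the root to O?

Y: root
X: left child of Y (depth 1)
U: left child of X (depth 2)
T: left child of U (depth 3)
I: left child of T (depth 4)
Q: right child of I (depth 5)
P: left child of Q (depth 6)
O: left child of P (depth 7)
A: left child of I (depth 5)
L: left child of O (depth 8)
G: right child of A (depth 6)
N: right child of L (depth 9)
H: right child of G (depth 7)
D: left child of G (depth 7)
C: left child of D (depth 8)
B: left child of C (depth 9)
S: right child of Q (depth 6)

Path to O: Y → X → U → T → I → Q → P → O, which is 7 edges.

7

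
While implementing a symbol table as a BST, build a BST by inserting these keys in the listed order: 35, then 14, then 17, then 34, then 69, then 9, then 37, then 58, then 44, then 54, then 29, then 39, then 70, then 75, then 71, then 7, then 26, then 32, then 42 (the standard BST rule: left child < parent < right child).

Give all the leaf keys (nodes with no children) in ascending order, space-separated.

7 26 32 42 54 71

35: root
14: left child of 35 (depth 1)
17: right child of 14 (depth 2)
34: right child of 17 (depth 3)
69: right child of 35 (depth 1)
9: left child of 14 (depth 2)
37: left child of 69 (depth 2)
58: right child of 37 (depth 3)
44: left child of 58 (depth 4)
54: right child of 44 (depth 5)
29: left child of 34 (depth 4)
39: left child of 44 (depth 5)
70: right child of 69 (depth 2)
75: right child of 70 (depth 3)
71: left child of 75 (depth 4)
7: left child of 9 (depth 3)
26: left child of 29 (depth 5)
32: right child of 29 (depth 5)
42: right child of 39 (depth 6)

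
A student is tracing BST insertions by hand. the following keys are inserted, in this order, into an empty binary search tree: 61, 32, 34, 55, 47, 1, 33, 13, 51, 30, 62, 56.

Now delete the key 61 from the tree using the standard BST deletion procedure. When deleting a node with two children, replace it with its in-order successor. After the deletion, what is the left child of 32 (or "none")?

Insert 61: tree is empty, so 61 becomes the root.
Insert 32: 32 < 61 → go left. Place as left child of 61.
Insert 34: 34 < 61 → go left; 34 > 32 → go right. Place as right child of 32.
Insert 55: 55 < 61 → go left; 55 > 32 → go right; 55 > 34 → go right. Place as right child of 34.
Insert 47: 47 < 61 → go left; 47 > 32 → go right; 47 > 34 → go right; 47 < 55 → go left. Place as left child of 55.
Insert 1: 1 < 61 → go left; 1 < 32 → go left. Place as left child of 32.
Insert 33: 33 < 61 → go left; 33 > 32 → go right; 33 < 34 → go left. Place as left child of 34.
Insert 13: 13 < 61 → go left; 13 < 32 → go left; 13 > 1 → go right. Place as right child of 1.
Insert 51: 51 < 61 → go left; 51 > 32 → go right; 51 > 34 → go right; 51 < 55 → go left; 51 > 47 → go right. Place as right child of 47.
Insert 30: 30 < 61 → go left; 30 < 32 → go left; 30 > 1 → go right; 30 > 13 → go right. Place as right child of 13.
Insert 62: 62 > 61 → go right. Place as right child of 61.
Insert 56: 56 < 61 → go left; 56 > 32 → go right; 56 > 34 → go right; 56 > 55 → go right. Place as right child of 55.

Delete 61 (two children — replace with in-order successor).
After deletion, 32's left child: 1.

1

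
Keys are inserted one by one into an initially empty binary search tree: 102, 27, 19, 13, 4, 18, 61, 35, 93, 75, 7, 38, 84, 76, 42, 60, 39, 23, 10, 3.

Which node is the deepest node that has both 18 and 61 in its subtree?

102: root
27: left child of 102 (depth 1)
19: left child of 27 (depth 2)
13: left child of 19 (depth 3)
4: left child of 13 (depth 4)
18: right child of 13 (depth 4)
61: right child of 27 (depth 2)
35: left child of 61 (depth 3)
93: right child of 61 (depth 3)
75: left child of 93 (depth 4)
7: right child of 4 (depth 5)
38: right child of 35 (depth 4)
84: right child of 75 (depth 5)
76: left child of 84 (depth 6)
42: right child of 38 (depth 5)
60: right child of 42 (depth 6)
39: left child of 42 (depth 6)
23: right child of 19 (depth 3)
10: right child of 7 (depth 6)
3: left child of 4 (depth 5)

Path to 18: 102 → 27 → 19 → 13 → 18
Path to 61: 102 → 27 → 61
The paths share a prefix ending at 27, then split left and right.

27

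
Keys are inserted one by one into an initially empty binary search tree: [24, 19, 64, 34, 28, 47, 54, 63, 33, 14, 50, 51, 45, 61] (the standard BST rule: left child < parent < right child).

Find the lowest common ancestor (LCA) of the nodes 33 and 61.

34

Insert 24: tree is empty, so 24 becomes the root.
Insert 19: 19 < 24 → go left. Place as left child of 24.
Insert 64: 64 > 24 → go right. Place as right child of 24.
Insert 34: 34 > 24 → go right; 34 < 64 → go left. Place as left child of 64.
Insert 28: 28 > 24 → go right; 28 < 64 → go left; 28 < 34 → go left. Place as left child of 34.
Insert 47: 47 > 24 → go right; 47 < 64 → go left; 47 > 34 → go right. Place as right child of 34.
Insert 54: 54 > 24 → go right; 54 < 64 → go left; 54 > 34 → go right; 54 > 47 → go right. Place as right child of 47.
Insert 63: 63 > 24 → go right; 63 < 64 → go left; 63 > 34 → go right; 63 > 47 → go right; 63 > 54 → go right. Place as right child of 54.
Insert 33: 33 > 24 → go right; 33 < 64 → go left; 33 < 34 → go left; 33 > 28 → go right. Place as right child of 28.
Insert 14: 14 < 24 → go left; 14 < 19 → go left. Place as left child of 19.
Insert 50: 50 > 24 → go right; 50 < 64 → go left; 50 > 34 → go right; 50 > 47 → go right; 50 < 54 → go left. Place as left child of 54.
Insert 51: 51 > 24 → go right; 51 < 64 → go left; 51 > 34 → go right; 51 > 47 → go right; 51 < 54 → go left; 51 > 50 → go right. Place as right child of 50.
Insert 45: 45 > 24 → go right; 45 < 64 → go left; 45 > 34 → go right; 45 < 47 → go left. Place as left child of 47.
Insert 61: 61 > 24 → go right; 61 < 64 → go left; 61 > 34 → go right; 61 > 47 → go right; 61 > 54 → go right; 61 < 63 → go left. Place as left child of 63.

Path to 33: 24 → 64 → 34 → 28 → 33
Path to 61: 24 → 64 → 34 → 47 → 54 → 63 → 61
The paths share a prefix ending at 34, then split left and right.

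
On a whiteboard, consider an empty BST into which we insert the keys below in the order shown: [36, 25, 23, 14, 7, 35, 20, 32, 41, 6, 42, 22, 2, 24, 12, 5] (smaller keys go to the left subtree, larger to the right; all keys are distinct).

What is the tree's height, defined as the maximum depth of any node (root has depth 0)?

36: root
25: left child of 36 (depth 1)
23: left child of 25 (depth 2)
14: left child of 23 (depth 3)
7: left child of 14 (depth 4)
35: right child of 25 (depth 2)
20: right child of 14 (depth 4)
32: left child of 35 (depth 3)
41: right child of 36 (depth 1)
6: left child of 7 (depth 5)
42: right child of 41 (depth 2)
22: right child of 20 (depth 5)
2: left child of 6 (depth 6)
24: right child of 23 (depth 3)
12: right child of 7 (depth 5)
5: right child of 2 (depth 7)

The deepest node is 5 at depth 7.

7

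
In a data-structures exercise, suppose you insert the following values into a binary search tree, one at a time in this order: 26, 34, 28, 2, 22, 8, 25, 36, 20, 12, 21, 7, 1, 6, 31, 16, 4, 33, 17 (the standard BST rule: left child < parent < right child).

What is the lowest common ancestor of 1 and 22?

26: root
34: right child of 26 (depth 1)
28: left child of 34 (depth 2)
2: left child of 26 (depth 1)
22: right child of 2 (depth 2)
8: left child of 22 (depth 3)
25: right child of 22 (depth 3)
36: right child of 34 (depth 2)
20: right child of 8 (depth 4)
12: left child of 20 (depth 5)
21: right child of 20 (depth 5)
7: left child of 8 (depth 4)
1: left child of 2 (depth 2)
6: left child of 7 (depth 5)
31: right child of 28 (depth 3)
16: right child of 12 (depth 6)
4: left child of 6 (depth 6)
33: right child of 31 (depth 4)
17: right child of 16 (depth 7)

Path to 1: 26 → 2 → 1
Path to 22: 26 → 2 → 22
The paths share a prefix ending at 2, then split left and right.

2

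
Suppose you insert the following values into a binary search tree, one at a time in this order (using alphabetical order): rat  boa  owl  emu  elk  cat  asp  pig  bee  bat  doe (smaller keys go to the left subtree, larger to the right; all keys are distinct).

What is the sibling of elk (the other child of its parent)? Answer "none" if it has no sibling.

rat: root
boa: left child of rat (depth 1)
owl: right child of boa (depth 2)
emu: left child of owl (depth 3)
elk: left child of emu (depth 4)
cat: left child of elk (depth 5)
asp: left child of boa (depth 2)
pig: right child of owl (depth 3)
bee: right child of asp (depth 3)
bat: left child of bee (depth 4)
doe: right child of cat (depth 6)

elk's parent is emu, which has only one child.

none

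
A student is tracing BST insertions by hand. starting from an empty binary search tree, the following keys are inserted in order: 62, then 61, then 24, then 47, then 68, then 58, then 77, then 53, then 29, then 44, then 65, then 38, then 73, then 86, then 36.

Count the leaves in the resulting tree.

5

62: root
61: left child of 62 (depth 1)
24: left child of 61 (depth 2)
47: right child of 24 (depth 3)
68: right child of 62 (depth 1)
58: right child of 47 (depth 4)
77: right child of 68 (depth 2)
53: left child of 58 (depth 5)
29: left child of 47 (depth 4)
44: right child of 29 (depth 5)
65: left child of 68 (depth 2)
38: left child of 44 (depth 6)
73: left child of 77 (depth 3)
86: right child of 77 (depth 3)
36: left child of 38 (depth 7)

Leaves: 36, 53, 65, 73, 86 — 5 in total.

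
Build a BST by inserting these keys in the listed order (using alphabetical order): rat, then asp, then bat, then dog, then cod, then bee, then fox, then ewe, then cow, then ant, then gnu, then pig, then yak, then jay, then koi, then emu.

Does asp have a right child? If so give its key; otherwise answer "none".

bat

Resulting structure (node: left, right):
  rat: L=asp, R=yak
  asp: L=ant, R=bat
  bat: L=–, R=dog
  dog: L=cod, R=fox
  cod: L=bee, R=cow
  bee: L=–, R=–
  fox: L=ewe, R=gnu
  ewe: L=emu, R=–
  cow: L=–, R=–
  ant: L=–, R=–
  gnu: L=–, R=pig
  pig: L=jay, R=–
  yak: L=–, R=–
  jay: L=–, R=koi
  koi: L=–, R=–
  emu: L=–, R=–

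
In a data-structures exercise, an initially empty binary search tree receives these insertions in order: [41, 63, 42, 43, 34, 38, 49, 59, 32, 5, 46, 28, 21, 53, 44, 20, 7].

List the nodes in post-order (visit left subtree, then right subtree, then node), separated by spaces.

Insert 41: tree is empty, so 41 becomes the root.
Insert 63: 63 > 41 → go right. Place as right child of 41.
Insert 42: 42 > 41 → go right; 42 < 63 → go left. Place as left child of 63.
Insert 43: 43 > 41 → go right; 43 < 63 → go left; 43 > 42 → go right. Place as right child of 42.
Insert 34: 34 < 41 → go left. Place as left child of 41.
Insert 38: 38 < 41 → go left; 38 > 34 → go right. Place as right child of 34.
Insert 49: 49 > 41 → go right; 49 < 63 → go left; 49 > 42 → go right; 49 > 43 → go right. Place as right child of 43.
Insert 59: 59 > 41 → go right; 59 < 63 → go left; 59 > 42 → go right; 59 > 43 → go right; 59 > 49 → go right. Place as right child of 49.
Insert 32: 32 < 41 → go left; 32 < 34 → go left. Place as left child of 34.
Insert 5: 5 < 41 → go left; 5 < 34 → go left; 5 < 32 → go left. Place as left child of 32.
Insert 46: 46 > 41 → go right; 46 < 63 → go left; 46 > 42 → go right; 46 > 43 → go right; 46 < 49 → go left. Place as left child of 49.
Insert 28: 28 < 41 → go left; 28 < 34 → go left; 28 < 32 → go left; 28 > 5 → go right. Place as right child of 5.
Insert 21: 21 < 41 → go left; 21 < 34 → go left; 21 < 32 → go left; 21 > 5 → go right; 21 < 28 → go left. Place as left child of 28.
Insert 53: 53 > 41 → go right; 53 < 63 → go left; 53 > 42 → go right; 53 > 43 → go right; 53 > 49 → go right; 53 < 59 → go left. Place as left child of 59.
Insert 44: 44 > 41 → go right; 44 < 63 → go left; 44 > 42 → go right; 44 > 43 → go right; 44 < 49 → go left; 44 < 46 → go left. Place as left child of 46.
Insert 20: 20 < 41 → go left; 20 < 34 → go left; 20 < 32 → go left; 20 > 5 → go right; 20 < 28 → go left; 20 < 21 → go left. Place as left child of 21.
Insert 7: 7 < 41 → go left; 7 < 34 → go left; 7 < 32 → go left; 7 > 5 → go right; 7 < 28 → go left; 7 < 21 → go left; 7 < 20 → go left. Place as left child of 20.

7 20 21 28 5 32 38 34 44 46 53 59 49 43 42 63 41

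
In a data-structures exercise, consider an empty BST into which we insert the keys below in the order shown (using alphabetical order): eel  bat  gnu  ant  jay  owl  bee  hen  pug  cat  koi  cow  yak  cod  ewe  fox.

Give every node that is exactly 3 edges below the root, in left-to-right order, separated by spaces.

cat fox hen owl

eel: root
bat: left child of eel (depth 1)
gnu: right child of eel (depth 1)
ant: left child of bat (depth 2)
jay: right child of gnu (depth 2)
owl: right child of jay (depth 3)
bee: right child of bat (depth 2)
hen: left child of jay (depth 3)
pug: right child of owl (depth 4)
cat: right child of bee (depth 3)
koi: left child of owl (depth 4)
cow: right child of cat (depth 4)
yak: right child of pug (depth 5)
cod: left child of cow (depth 5)
ewe: left child of gnu (depth 2)
fox: right child of ewe (depth 3)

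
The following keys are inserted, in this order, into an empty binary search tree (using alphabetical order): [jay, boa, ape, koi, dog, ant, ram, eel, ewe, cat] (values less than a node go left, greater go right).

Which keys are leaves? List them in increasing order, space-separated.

ant cat ewe ram

jay: root
boa: left child of jay (depth 1)
ape: left child of boa (depth 2)
koi: right child of jay (depth 1)
dog: right child of boa (depth 2)
ant: left child of ape (depth 3)
ram: right child of koi (depth 2)
eel: right child of dog (depth 3)
ewe: right child of eel (depth 4)
cat: left child of dog (depth 3)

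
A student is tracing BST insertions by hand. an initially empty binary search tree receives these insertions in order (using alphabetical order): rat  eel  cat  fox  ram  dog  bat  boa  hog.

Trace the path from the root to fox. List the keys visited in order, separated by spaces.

Insert rat: tree is empty, so rat becomes the root.
Insert eel: eel < rat → go left. Place as left child of rat.
Insert cat: cat < rat → go left; cat < eel → go left. Place as left child of eel.
Insert fox: fox < rat → go left; fox > eel → go right. Place as right child of eel.
Insert ram: ram < rat → go left; ram > eel → go right; ram > fox → go right. Place as right child of fox.
Insert dog: dog < rat → go left; dog < eel → go left; dog > cat → go right. Place as right child of cat.
Insert bat: bat < rat → go left; bat < eel → go left; bat < cat → go left. Place as left child of cat.
Insert boa: boa < rat → go left; boa < eel → go left; boa < cat → go left; boa > bat → go right. Place as right child of bat.
Insert hog: hog < rat → go left; hog > eel → go right; hog > fox → go right; hog < ram → go left. Place as left child of ram.

rat eel fox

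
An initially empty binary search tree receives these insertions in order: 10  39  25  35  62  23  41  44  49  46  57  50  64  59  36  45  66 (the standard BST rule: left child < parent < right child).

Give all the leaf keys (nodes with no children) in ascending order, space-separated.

10: root
39: right child of 10 (depth 1)
25: left child of 39 (depth 2)
35: right child of 25 (depth 3)
62: right child of 39 (depth 2)
23: left child of 25 (depth 3)
41: left child of 62 (depth 3)
44: right child of 41 (depth 4)
49: right child of 44 (depth 5)
46: left child of 49 (depth 6)
57: right child of 49 (depth 6)
50: left child of 57 (depth 7)
64: right child of 62 (depth 3)
59: right child of 57 (depth 7)
36: right child of 35 (depth 4)
45: left child of 46 (depth 7)
66: right child of 64 (depth 4)

23 36 45 50 59 66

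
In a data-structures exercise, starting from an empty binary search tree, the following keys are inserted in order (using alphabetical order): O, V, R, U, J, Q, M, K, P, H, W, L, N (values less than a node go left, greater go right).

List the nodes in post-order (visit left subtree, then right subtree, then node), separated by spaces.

O: root
V: right child of O (depth 1)
R: left child of V (depth 2)
U: right child of R (depth 3)
J: left child of O (depth 1)
Q: left child of R (depth 3)
M: right child of J (depth 2)
K: left child of M (depth 3)
P: left child of Q (depth 4)
H: left child of J (depth 2)
W: right child of V (depth 2)
L: right child of K (depth 4)
N: right child of M (depth 3)

H L K N M J P Q U R W V O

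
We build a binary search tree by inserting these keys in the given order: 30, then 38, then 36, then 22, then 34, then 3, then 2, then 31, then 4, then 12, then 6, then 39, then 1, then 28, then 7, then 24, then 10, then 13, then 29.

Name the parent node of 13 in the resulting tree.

Insert 30: tree is empty, so 30 becomes the root.
Insert 38: 38 > 30 → go right. Place as right child of 30.
Insert 36: 36 > 30 → go right; 36 < 38 → go left. Place as left child of 38.
Insert 22: 22 < 30 → go left. Place as left child of 30.
Insert 34: 34 > 30 → go right; 34 < 38 → go left; 34 < 36 → go left. Place as left child of 36.
Insert 3: 3 < 30 → go left; 3 < 22 → go left. Place as left child of 22.
Insert 2: 2 < 30 → go left; 2 < 22 → go left; 2 < 3 → go left. Place as left child of 3.
Insert 31: 31 > 30 → go right; 31 < 38 → go left; 31 < 36 → go left; 31 < 34 → go left. Place as left child of 34.
Insert 4: 4 < 30 → go left; 4 < 22 → go left; 4 > 3 → go right. Place as right child of 3.
Insert 12: 12 < 30 → go left; 12 < 22 → go left; 12 > 3 → go right; 12 > 4 → go right. Place as right child of 4.
Insert 6: 6 < 30 → go left; 6 < 22 → go left; 6 > 3 → go right; 6 > 4 → go right; 6 < 12 → go left. Place as left child of 12.
Insert 39: 39 > 30 → go right; 39 > 38 → go right. Place as right child of 38.
Insert 1: 1 < 30 → go left; 1 < 22 → go left; 1 < 3 → go left; 1 < 2 → go left. Place as left child of 2.
Insert 28: 28 < 30 → go left; 28 > 22 → go right. Place as right child of 22.
Insert 7: 7 < 30 → go left; 7 < 22 → go left; 7 > 3 → go right; 7 > 4 → go right; 7 < 12 → go left; 7 > 6 → go right. Place as right child of 6.
Insert 24: 24 < 30 → go left; 24 > 22 → go right; 24 < 28 → go left. Place as left child of 28.
Insert 10: 10 < 30 → go left; 10 < 22 → go left; 10 > 3 → go right; 10 > 4 → go right; 10 < 12 → go left; 10 > 6 → go right; 10 > 7 → go right. Place as right child of 7.
Insert 13: 13 < 30 → go left; 13 < 22 → go left; 13 > 3 → go right; 13 > 4 → go right; 13 > 12 → go right. Place as right child of 12.
Insert 29: 29 < 30 → go left; 29 > 22 → go right; 29 > 28 → go right. Place as right child of 28.

12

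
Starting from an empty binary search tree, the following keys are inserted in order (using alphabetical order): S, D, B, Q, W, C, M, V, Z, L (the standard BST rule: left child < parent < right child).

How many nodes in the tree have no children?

S: root
D: left child of S (depth 1)
B: left child of D (depth 2)
Q: right child of D (depth 2)
W: right child of S (depth 1)
C: right child of B (depth 3)
M: left child of Q (depth 3)
V: left child of W (depth 2)
Z: right child of W (depth 2)
L: left child of M (depth 4)

Leaves: C, L, V, Z — 4 in total.

4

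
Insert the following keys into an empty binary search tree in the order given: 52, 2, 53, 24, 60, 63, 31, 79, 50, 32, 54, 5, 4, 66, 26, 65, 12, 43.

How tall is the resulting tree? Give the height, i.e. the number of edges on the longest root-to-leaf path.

Insert 52: tree is empty, so 52 becomes the root.
Insert 2: 2 < 52 → go left. Place as left child of 52.
Insert 53: 53 > 52 → go right. Place as right child of 52.
Insert 24: 24 < 52 → go left; 24 > 2 → go right. Place as right child of 2.
Insert 60: 60 > 52 → go right; 60 > 53 → go right. Place as right child of 53.
Insert 63: 63 > 52 → go right; 63 > 53 → go right; 63 > 60 → go right. Place as right child of 60.
Insert 31: 31 < 52 → go left; 31 > 2 → go right; 31 > 24 → go right. Place as right child of 24.
Insert 79: 79 > 52 → go right; 79 > 53 → go right; 79 > 60 → go right; 79 > 63 → go right. Place as right child of 63.
Insert 50: 50 < 52 → go left; 50 > 2 → go right; 50 > 24 → go right; 50 > 31 → go right. Place as right child of 31.
Insert 32: 32 < 52 → go left; 32 > 2 → go right; 32 > 24 → go right; 32 > 31 → go right; 32 < 50 → go left. Place as left child of 50.
Insert 54: 54 > 52 → go right; 54 > 53 → go right; 54 < 60 → go left. Place as left child of 60.
Insert 5: 5 < 52 → go left; 5 > 2 → go right; 5 < 24 → go left. Place as left child of 24.
Insert 4: 4 < 52 → go left; 4 > 2 → go right; 4 < 24 → go left; 4 < 5 → go left. Place as left child of 5.
Insert 66: 66 > 52 → go right; 66 > 53 → go right; 66 > 60 → go right; 66 > 63 → go right; 66 < 79 → go left. Place as left child of 79.
Insert 26: 26 < 52 → go left; 26 > 2 → go right; 26 > 24 → go right; 26 < 31 → go left. Place as left child of 31.
Insert 65: 65 > 52 → go right; 65 > 53 → go right; 65 > 60 → go right; 65 > 63 → go right; 65 < 79 → go left; 65 < 66 → go left. Place as left child of 66.
Insert 12: 12 < 52 → go left; 12 > 2 → go right; 12 < 24 → go left; 12 > 5 → go right. Place as right child of 5.
Insert 43: 43 < 52 → go left; 43 > 2 → go right; 43 > 24 → go right; 43 > 31 → go right; 43 < 50 → go left; 43 > 32 → go right. Place as right child of 32.

The deepest node is 65 at depth 6.

6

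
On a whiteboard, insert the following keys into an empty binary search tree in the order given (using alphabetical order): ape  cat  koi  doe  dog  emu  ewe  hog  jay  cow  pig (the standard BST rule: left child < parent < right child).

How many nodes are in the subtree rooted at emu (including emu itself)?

Resulting structure (node: left, right):
  ape: L=–, R=cat
  cat: L=–, R=koi
  koi: L=doe, R=pig
  doe: L=cow, R=dog
  dog: L=–, R=emu
  emu: L=–, R=ewe
  ewe: L=–, R=hog
  hog: L=–, R=jay
  jay: L=–, R=–
  cow: L=–, R=–
  pig: L=–, R=–

Subtree rooted at emu contains: emu, ewe, hog, jay — 4 nodes.

4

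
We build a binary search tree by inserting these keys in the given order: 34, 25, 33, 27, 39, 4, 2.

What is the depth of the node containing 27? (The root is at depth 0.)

3

Insert 34: tree is empty, so 34 becomes the root.
Insert 25: 25 < 34 → go left. Place as left child of 34.
Insert 33: 33 < 34 → go left; 33 > 25 → go right. Place as right child of 25.
Insert 27: 27 < 34 → go left; 27 > 25 → go right; 27 < 33 → go left. Place as left child of 33.
Insert 39: 39 > 34 → go right. Place as right child of 34.
Insert 4: 4 < 34 → go left; 4 < 25 → go left. Place as left child of 25.
Insert 2: 2 < 34 → go left; 2 < 25 → go left; 2 < 4 → go left. Place as left child of 4.

Path to 27: 34 → 25 → 33 → 27, which is 3 edges.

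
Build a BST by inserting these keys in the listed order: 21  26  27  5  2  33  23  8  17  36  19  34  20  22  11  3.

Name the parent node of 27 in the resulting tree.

Insert 21: tree is empty, so 21 becomes the root.
Insert 26: 26 > 21 → go right. Place as right child of 21.
Insert 27: 27 > 21 → go right; 27 > 26 → go right. Place as right child of 26.
Insert 5: 5 < 21 → go left. Place as left child of 21.
Insert 2: 2 < 21 → go left; 2 < 5 → go left. Place as left child of 5.
Insert 33: 33 > 21 → go right; 33 > 26 → go right; 33 > 27 → go right. Place as right child of 27.
Insert 23: 23 > 21 → go right; 23 < 26 → go left. Place as left child of 26.
Insert 8: 8 < 21 → go left; 8 > 5 → go right. Place as right child of 5.
Insert 17: 17 < 21 → go left; 17 > 5 → go right; 17 > 8 → go right. Place as right child of 8.
Insert 36: 36 > 21 → go right; 36 > 26 → go right; 36 > 27 → go right; 36 > 33 → go right. Place as right child of 33.
Insert 19: 19 < 21 → go left; 19 > 5 → go right; 19 > 8 → go right; 19 > 17 → go right. Place as right child of 17.
Insert 34: 34 > 21 → go right; 34 > 26 → go right; 34 > 27 → go right; 34 > 33 → go right; 34 < 36 → go left. Place as left child of 36.
Insert 20: 20 < 21 → go left; 20 > 5 → go right; 20 > 8 → go right; 20 > 17 → go right; 20 > 19 → go right. Place as right child of 19.
Insert 22: 22 > 21 → go right; 22 < 26 → go left; 22 < 23 → go left. Place as left child of 23.
Insert 11: 11 < 21 → go left; 11 > 5 → go right; 11 > 8 → go right; 11 < 17 → go left. Place as left child of 17.
Insert 3: 3 < 21 → go left; 3 < 5 → go left; 3 > 2 → go right. Place as right child of 2.

26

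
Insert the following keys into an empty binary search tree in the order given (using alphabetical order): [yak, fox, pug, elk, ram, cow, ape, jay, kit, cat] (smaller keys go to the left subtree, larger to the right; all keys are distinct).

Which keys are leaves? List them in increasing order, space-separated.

Insert yak: tree is empty, so yak becomes the root.
Insert fox: fox < yak → go left. Place as left child of yak.
Insert pug: pug < yak → go left; pug > fox → go right. Place as right child of fox.
Insert elk: elk < yak → go left; elk < fox → go left. Place as left child of fox.
Insert ram: ram < yak → go left; ram > fox → go right; ram > pug → go right. Place as right child of pug.
Insert cow: cow < yak → go left; cow < fox → go left; cow < elk → go left. Place as left child of elk.
Insert ape: ape < yak → go left; ape < fox → go left; ape < elk → go left; ape < cow → go left. Place as left child of cow.
Insert jay: jay < yak → go left; jay > fox → go right; jay < pug → go left. Place as left child of pug.
Insert kit: kit < yak → go left; kit > fox → go right; kit < pug → go left; kit > jay → go right. Place as right child of jay.
Insert cat: cat < yak → go left; cat < fox → go left; cat < elk → go left; cat < cow → go left; cat > ape → go right. Place as right child of ape.

cat kit ram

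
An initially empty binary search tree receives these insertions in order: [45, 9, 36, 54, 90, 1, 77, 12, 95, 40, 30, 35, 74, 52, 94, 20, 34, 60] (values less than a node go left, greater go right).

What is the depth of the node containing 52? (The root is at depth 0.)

2

Insert 45: tree is empty, so 45 becomes the root.
Insert 9: 9 < 45 → go left. Place as left child of 45.
Insert 36: 36 < 45 → go left; 36 > 9 → go right. Place as right child of 9.
Insert 54: 54 > 45 → go right. Place as right child of 45.
Insert 90: 90 > 45 → go right; 90 > 54 → go right. Place as right child of 54.
Insert 1: 1 < 45 → go left; 1 < 9 → go left. Place as left child of 9.
Insert 77: 77 > 45 → go right; 77 > 54 → go right; 77 < 90 → go left. Place as left child of 90.
Insert 12: 12 < 45 → go left; 12 > 9 → go right; 12 < 36 → go left. Place as left child of 36.
Insert 95: 95 > 45 → go right; 95 > 54 → go right; 95 > 90 → go right. Place as right child of 90.
Insert 40: 40 < 45 → go left; 40 > 9 → go right; 40 > 36 → go right. Place as right child of 36.
Insert 30: 30 < 45 → go left; 30 > 9 → go right; 30 < 36 → go left; 30 > 12 → go right. Place as right child of 12.
Insert 35: 35 < 45 → go left; 35 > 9 → go right; 35 < 36 → go left; 35 > 12 → go right; 35 > 30 → go right. Place as right child of 30.
Insert 74: 74 > 45 → go right; 74 > 54 → go right; 74 < 90 → go left; 74 < 77 → go left. Place as left child of 77.
Insert 52: 52 > 45 → go right; 52 < 54 → go left. Place as left child of 54.
Insert 94: 94 > 45 → go right; 94 > 54 → go right; 94 > 90 → go right; 94 < 95 → go left. Place as left child of 95.
Insert 20: 20 < 45 → go left; 20 > 9 → go right; 20 < 36 → go left; 20 > 12 → go right; 20 < 30 → go left. Place as left child of 30.
Insert 34: 34 < 45 → go left; 34 > 9 → go right; 34 < 36 → go left; 34 > 12 → go right; 34 > 30 → go right; 34 < 35 → go left. Place as left child of 35.
Insert 60: 60 > 45 → go right; 60 > 54 → go right; 60 < 90 → go left; 60 < 77 → go left; 60 < 74 → go left. Place as left child of 74.

Path to 52: 45 → 54 → 52, which is 2 edges.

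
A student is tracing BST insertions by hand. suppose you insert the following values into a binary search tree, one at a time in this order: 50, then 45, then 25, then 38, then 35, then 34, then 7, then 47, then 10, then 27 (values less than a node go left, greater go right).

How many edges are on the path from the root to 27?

Resulting structure (node: left, right):
  50: L=45, R=–
  45: L=25, R=47
  25: L=7, R=38
  38: L=35, R=–
  35: L=34, R=–
  34: L=27, R=–
  7: L=–, R=10
  47: L=–, R=–
  10: L=–, R=–
  27: L=–, R=–

Path to 27: 50 → 45 → 25 → 38 → 35 → 34 → 27, which is 6 edges.

6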